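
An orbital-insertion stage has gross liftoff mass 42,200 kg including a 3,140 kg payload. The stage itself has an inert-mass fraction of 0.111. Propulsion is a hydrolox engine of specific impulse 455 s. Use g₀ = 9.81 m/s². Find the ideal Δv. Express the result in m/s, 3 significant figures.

Stage wet mass = m₀ − payload = 42,200 − 3,140 = 39,060 kg.
Stage dry mass = ε × stage wet mass = 0.111 × 39,060 = 4,335.66 kg.
Burnout mass m_f = stage dry + payload = 4,335.66 + 3,140 = 7,475.66 kg.
v_e = Isp · g₀ = 455 × 9.81 = 4463.6 m/s.
Using Δv = v_e ln(m₀/m_f): Δv = v_e · ln(42,200/7,475.66) = 4463.6 × ln(5.645) = 4463.6 × 1.7308 ≈ 7725 m/s.

Δv ≈ 7730 m/s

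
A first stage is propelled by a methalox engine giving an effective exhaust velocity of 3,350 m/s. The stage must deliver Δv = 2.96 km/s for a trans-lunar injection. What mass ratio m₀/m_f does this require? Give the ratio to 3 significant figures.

m₀/m_f = exp(Δv / v_e) = exp(2960 / 3350.0) = exp(0.8836) = 2.4196.

mass ratio ≈ 2.42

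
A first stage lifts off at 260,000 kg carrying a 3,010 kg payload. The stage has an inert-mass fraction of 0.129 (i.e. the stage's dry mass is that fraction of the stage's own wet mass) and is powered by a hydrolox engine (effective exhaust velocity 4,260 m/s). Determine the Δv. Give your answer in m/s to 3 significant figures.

Δv ≈ 8400 m/s

Stage wet mass = m₀ − payload = 260,000 − 3,010 = 256,990 kg.
Stage dry mass = ε × stage wet mass = 0.129 × 256,990 = 33,151.7 kg.
Burnout mass m_f = stage dry + payload = 33,151.7 + 3,010 = 36,161.7 kg.
Using Δv = v_e ln(m₀/m_f): Δv = v_e · ln(260,000/36,161.7) = 4260.0 × ln(7.19) = 4260.0 × 1.9727 ≈ 8404 m/s.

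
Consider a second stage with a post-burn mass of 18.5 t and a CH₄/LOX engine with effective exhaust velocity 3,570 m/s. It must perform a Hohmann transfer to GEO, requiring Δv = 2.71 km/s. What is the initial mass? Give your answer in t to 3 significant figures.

m₀/m_f = exp(Δv / v_e) = exp(2710 / 3570.0) = exp(0.7591) = 2.1364.
m₀ = m_f × 2.1364 = 18.5 × 2.1364 = 39.5234 t.

initial mass ≈ 39.5 t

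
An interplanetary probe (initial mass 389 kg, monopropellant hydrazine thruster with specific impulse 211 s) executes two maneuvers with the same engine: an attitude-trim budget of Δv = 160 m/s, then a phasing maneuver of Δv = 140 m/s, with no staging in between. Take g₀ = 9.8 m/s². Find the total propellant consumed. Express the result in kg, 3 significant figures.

v_e = Isp · g₀ = 211 × 9.8 = 2067.8 m/s.
After the first burn: m = 389 × exp(−160/2067.8) = 389 × 0.92554 = 360.035 kg.
After the second burn: m = 360.035 × exp(−140/2067.8) = 360.035 × 0.93454 = 336.467 kg.
Total propellant = m₀ − m_final = 389 − 336.467 = 52.533 kg.

total propellant consumed ≈ 52.5 kg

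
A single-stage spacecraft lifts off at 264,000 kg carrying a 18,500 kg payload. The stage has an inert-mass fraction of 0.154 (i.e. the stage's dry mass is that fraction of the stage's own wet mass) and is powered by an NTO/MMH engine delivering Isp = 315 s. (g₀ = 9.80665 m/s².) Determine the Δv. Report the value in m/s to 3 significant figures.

Δv ≈ 4770 m/s

Stage wet mass = m₀ − payload = 264,000 − 18,500 = 245,500 kg.
Stage dry mass = ε × stage wet mass = 0.154 × 245,500 = 37,807 kg.
Burnout mass m_f = stage dry + payload = 37,807 + 18,500 = 56,307 kg.
v_e = Isp · g₀ = 315 × 9.80665 = 3089.1 m/s.
Using Δv = v_e ln(m₀/m_f): Δv = v_e · ln(264,000/56,307) = 3089.1 × ln(4.689) = 3089.1 × 1.5451 ≈ 4773 m/s.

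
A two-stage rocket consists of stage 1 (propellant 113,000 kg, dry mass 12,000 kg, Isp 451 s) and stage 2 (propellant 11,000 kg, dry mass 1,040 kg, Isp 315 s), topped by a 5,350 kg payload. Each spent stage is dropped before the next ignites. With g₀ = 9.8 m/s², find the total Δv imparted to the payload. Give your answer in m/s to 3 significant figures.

Ignition mass of stage 1 = 113,000+12,000 + 11,000+1,040 + 5,350 = 142,390 kg.
Stage 1: m₀ = 142,390 kg, m_f = 142,390 − 113,000 = 29,390 kg; Δv = 451×9.8×ln(4.845) = 4419.8×1.5779 ≈ 6974 m/s.
Stage 2: m₀ = 17,390 kg, m_f = 17,390 − 11,000 = 6,390 kg; Δv = 315×9.8×ln(2.721) = 3087.0×1.0012 ≈ 3091 m/s.
Total Δv = 6974 + 3091 = 10065 m/s.

Δv ≈ 10100 m/s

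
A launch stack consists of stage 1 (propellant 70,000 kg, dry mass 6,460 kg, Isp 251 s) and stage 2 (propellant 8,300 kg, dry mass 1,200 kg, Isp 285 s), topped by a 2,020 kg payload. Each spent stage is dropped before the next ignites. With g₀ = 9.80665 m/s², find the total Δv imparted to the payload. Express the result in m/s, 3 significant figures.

Δv ≈ 7470 m/s

Ignition mass of stage 1 = 70,000+6,460 + 8,300+1,200 + 2,020 = 87,980 kg.
Stage 1: m₀ = 87,980 kg, m_f = 87,980 − 70,000 = 17,980 kg; Δv = 251×9.80665×ln(4.893) = 2461.5×1.5878 ≈ 3908 m/s.
Stage 2: m₀ = 11,520 kg, m_f = 11,520 − 8,300 = 3,220 kg; Δv = 285×9.80665×ln(3.578) = 2794.9×1.2747 ≈ 3563 m/s.
Total Δv = 3908 + 3563 = 7471 m/s.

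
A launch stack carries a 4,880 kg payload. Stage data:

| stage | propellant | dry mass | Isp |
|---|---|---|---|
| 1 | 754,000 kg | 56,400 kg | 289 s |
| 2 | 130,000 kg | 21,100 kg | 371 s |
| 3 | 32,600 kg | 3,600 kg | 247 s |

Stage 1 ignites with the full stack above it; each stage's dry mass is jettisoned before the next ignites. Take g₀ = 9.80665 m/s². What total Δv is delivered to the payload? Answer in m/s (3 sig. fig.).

Δv ≈ 11900 m/s

Ignition mass of stage 1 = 754,000+56,400 + 130,000+21,100 + 32,600+3,600 + 4,880 = 1,002,580 kg.
Stage 1: m₀ = 1,002,580 kg, m_f = 1,002,580 − 754,000 = 248,580 kg; Δv = 289×9.80665×ln(4.033) = 2834.1×1.3946 ≈ 3952 m/s.
Stage 2: m₀ = 192,180 kg, m_f = 192,180 − 130,000 = 62,180 kg; Δv = 371×9.80665×ln(3.091) = 3638.3×1.1284 ≈ 4105 m/s.
Stage 3: m₀ = 41,080 kg, m_f = 41,080 − 32,600 = 8,480 kg; Δv = 247×9.80665×ln(4.844) = 2422.2×1.5778 ≈ 3822 m/s.
Total Δv = 3952 + 4105 + 3822 = 11879 m/s.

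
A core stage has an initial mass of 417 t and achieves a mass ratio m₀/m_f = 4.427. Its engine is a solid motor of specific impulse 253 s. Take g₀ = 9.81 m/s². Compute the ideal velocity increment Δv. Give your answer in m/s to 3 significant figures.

Δv ≈ 3690 m/s

v_e = Isp · g₀ = 253 × 9.81 = 2481.9 m/s.
From the ideal rocket equation, Δv = v_e · ln(4.427) = 2481.9 × 1.4877 ≈ 3692.4 m/s.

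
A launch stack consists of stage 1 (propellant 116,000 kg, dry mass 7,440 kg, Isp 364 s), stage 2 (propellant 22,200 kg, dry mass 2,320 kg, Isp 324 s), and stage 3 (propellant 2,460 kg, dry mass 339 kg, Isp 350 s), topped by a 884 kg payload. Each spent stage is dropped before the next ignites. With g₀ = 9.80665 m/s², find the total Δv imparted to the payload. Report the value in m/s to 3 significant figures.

Δv ≈ 13900 m/s

Ignition mass of stage 1 = 116,000+7,440 + 22,200+2,320 + 2,460+339 + 884 = 151,643 kg.
Stage 1: m₀ = 151,643 kg, m_f = 151,643 − 116,000 = 35,643 kg; Δv = 364×9.80665×ln(4.254) = 3569.6×1.4480 ≈ 5169 m/s.
Stage 2: m₀ = 28,203 kg, m_f = 28,203 − 22,200 = 6,003 kg; Δv = 324×9.80665×ln(4.698) = 3177.4×1.5472 ≈ 4916 m/s.
Stage 3: m₀ = 3,683 kg, m_f = 3,683 − 2,460 = 1,223 kg; Δv = 350×9.80665×ln(3.011) = 3432.3×1.1024 ≈ 3784 m/s.
Total Δv = 5169 + 4916 + 3784 = 13869 m/s.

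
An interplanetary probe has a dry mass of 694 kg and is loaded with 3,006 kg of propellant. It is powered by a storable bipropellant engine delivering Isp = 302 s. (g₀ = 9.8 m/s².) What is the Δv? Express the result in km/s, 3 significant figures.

Δv ≈ 4.95 km/s

v_e = Isp · g₀ = 302 × 9.8 = 2959.6 m/s.
m₀ = m_dry + m_prop = 694 + 3,006 = 3,700 kg.
Δv = v_e · ln(m₀/m_f) = 2959.6 × ln(5.331) = 2959.6 × 1.6736 ≈ 4953.2 m/s.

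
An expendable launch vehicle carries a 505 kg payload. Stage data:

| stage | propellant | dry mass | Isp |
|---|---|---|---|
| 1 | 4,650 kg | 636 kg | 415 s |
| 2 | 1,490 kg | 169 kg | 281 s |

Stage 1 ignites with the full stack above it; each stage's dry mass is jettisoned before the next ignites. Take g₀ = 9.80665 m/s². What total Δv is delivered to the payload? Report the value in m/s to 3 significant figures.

Ignition mass of stage 1 = 4,650+636 + 1,490+169 + 505 = 7,450 kg.
Stage 1: m₀ = 7,450 kg, m_f = 7,450 − 4,650 = 2,800 kg; Δv = 415×9.80665×ln(2.661) = 4069.8×0.9786 ≈ 3983 m/s.
Stage 2: m₀ = 2,164 kg, m_f = 2,164 − 1,490 = 674 kg; Δv = 281×9.80665×ln(3.211) = 2755.7×1.1665 ≈ 3214 m/s.
Total Δv = 3983 + 3214 = 7197 m/s.

Δv ≈ 7200 m/s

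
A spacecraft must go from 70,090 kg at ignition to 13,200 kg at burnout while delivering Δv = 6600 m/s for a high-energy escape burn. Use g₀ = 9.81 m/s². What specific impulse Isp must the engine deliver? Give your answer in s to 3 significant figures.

ln(m₀/m_f) = ln(70090/13200) = ln(5.31) = 1.6696.
By the Tsiolkovsky rocket equation, v_e = Δv / ln(m₀/m_f) = 6600 / 1.6696 = 3953.1 m/s.
Isp = v_e / g₀ = 3953.1 / 9.81 = 403.0 s.

Isp ≈ 403 s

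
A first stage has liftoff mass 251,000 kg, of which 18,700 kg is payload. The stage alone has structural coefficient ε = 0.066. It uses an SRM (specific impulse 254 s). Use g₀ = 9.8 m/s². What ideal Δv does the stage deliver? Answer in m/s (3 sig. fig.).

Δv ≈ 4970 m/s

Stage wet mass = m₀ − payload = 251,000 − 18,700 = 232,300 kg.
Stage dry mass = ε × stage wet mass = 0.066 × 232,300 = 15,331.8 kg.
Burnout mass m_f = stage dry + payload = 15,331.8 + 18,700 = 34,031.8 kg.
v_e = Isp · g₀ = 254 × 9.8 = 2489.2 m/s.
By the Tsiolkovsky rocket equation, Δv = v_e · ln(251,000/34,031.8) = 2489.2 × ln(7.375) = 2489.2 × 1.9982 ≈ 4974 m/s.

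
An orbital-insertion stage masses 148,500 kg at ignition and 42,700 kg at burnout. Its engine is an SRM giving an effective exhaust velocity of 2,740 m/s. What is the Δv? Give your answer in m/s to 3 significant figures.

Δv ≈ 3420 m/s

Using Δv = v_e ln(m₀/m_f): Δv = v_e · ln(m₀/m_f) = 2740.0 × ln(3.478) = 2740.0 × 1.2464 ≈ 3415.1 m/s.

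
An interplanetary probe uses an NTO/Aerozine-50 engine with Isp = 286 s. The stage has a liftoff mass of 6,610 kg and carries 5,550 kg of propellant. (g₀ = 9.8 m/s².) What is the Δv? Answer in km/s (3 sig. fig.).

v_e = Isp · g₀ = 286 × 9.8 = 2802.8 m/s.
m_f = m₀ − m_prop = 6,610 − 5,550 = 1,060 kg.
Δv = v_e · ln(m₀/m_f) = 2802.8 × ln(6.236) = 2802.8 × 1.8303 ≈ 5130.0 m/s.

Δv ≈ 5.13 km/s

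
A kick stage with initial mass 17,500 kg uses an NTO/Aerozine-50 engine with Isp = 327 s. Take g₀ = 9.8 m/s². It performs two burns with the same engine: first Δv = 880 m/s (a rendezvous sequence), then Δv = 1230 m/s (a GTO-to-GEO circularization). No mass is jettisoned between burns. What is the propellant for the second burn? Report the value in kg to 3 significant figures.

propellant for the second burn ≈ 4240 kg

v_e = Isp · g₀ = 327 × 9.8 = 3204.6 m/s.
After the first burn: m = 17500 × exp(−880/3204.6) = 17500 × 0.75987 = 13,297.7 kg.
After the second burn: m = 13,297.7 × exp(−1230/3204.6) = 13,297.7 × 0.68125 = 9,059.06 kg.
Second-burn propellant = 13,297.7 − 9,059.06 = 4,238.64 kg.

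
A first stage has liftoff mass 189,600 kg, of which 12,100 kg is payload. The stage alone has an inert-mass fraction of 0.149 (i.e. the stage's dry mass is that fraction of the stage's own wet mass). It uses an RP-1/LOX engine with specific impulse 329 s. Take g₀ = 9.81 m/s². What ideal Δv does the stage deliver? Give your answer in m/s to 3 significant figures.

Stage wet mass = m₀ − payload = 189,600 − 12,100 = 177,500 kg.
Stage dry mass = ε × stage wet mass = 0.149 × 177,500 = 26,447.5 kg.
Burnout mass m_f = stage dry + payload = 26,447.5 + 12,100 = 38,547.5 kg.
v_e = Isp · g₀ = 329 × 9.81 = 3227.5 m/s.
Using Δv = v_e ln(m₀/m_f): Δv = v_e · ln(189,600/38,547.5) = 3227.5 × ln(4.919) = 3227.5 × 1.5930 ≈ 5141 m/s.

Δv ≈ 5140 m/s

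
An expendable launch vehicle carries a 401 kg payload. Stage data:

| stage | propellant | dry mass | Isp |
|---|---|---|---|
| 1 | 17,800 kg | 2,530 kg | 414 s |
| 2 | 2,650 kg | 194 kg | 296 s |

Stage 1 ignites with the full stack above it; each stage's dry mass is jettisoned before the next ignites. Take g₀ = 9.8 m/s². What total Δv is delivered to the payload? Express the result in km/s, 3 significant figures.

Δv ≈ 10.6 km/s

Ignition mass of stage 1 = 17,800+2,530 + 2,650+194 + 401 = 23,575 kg.
Stage 1: m₀ = 23,575 kg, m_f = 23,575 − 17,800 = 5,775 kg; Δv = 414×9.8×ln(4.082) = 4057.2×1.4066 ≈ 5707 m/s.
Stage 2: m₀ = 3,245 kg, m_f = 3,245 − 2,650 = 595 kg; Δv = 296×9.8×ln(5.454) = 2900.8×1.6963 ≈ 4921 m/s.
Total Δv = 5707 + 4921 = 10628 m/s.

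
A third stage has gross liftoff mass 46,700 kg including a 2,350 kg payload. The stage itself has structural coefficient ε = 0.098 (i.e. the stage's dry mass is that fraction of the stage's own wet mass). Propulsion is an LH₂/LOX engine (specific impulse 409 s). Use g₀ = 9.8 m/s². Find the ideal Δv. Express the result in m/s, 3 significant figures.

Δv ≈ 7780 m/s

Stage wet mass = m₀ − payload = 46,700 − 2,350 = 44,350 kg.
Stage dry mass = ε × stage wet mass = 0.098 × 44,350 = 4,346.3 kg.
Burnout mass m_f = stage dry + payload = 4,346.3 + 2,350 = 6,696.3 kg.
v_e = Isp · g₀ = 409 × 9.8 = 4008.2 m/s.
Rocket equation: Δv = v_e · ln(46,700/6,696.3) = 4008.2 × ln(6.974) = 4008.2 × 1.9422 ≈ 7785 m/s.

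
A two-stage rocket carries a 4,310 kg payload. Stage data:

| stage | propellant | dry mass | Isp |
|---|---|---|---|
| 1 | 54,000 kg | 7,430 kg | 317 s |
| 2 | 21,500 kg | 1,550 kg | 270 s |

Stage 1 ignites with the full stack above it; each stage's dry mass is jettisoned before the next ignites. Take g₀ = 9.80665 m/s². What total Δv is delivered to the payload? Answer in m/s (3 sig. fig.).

Δv ≈ 6990 m/s

Ignition mass of stage 1 = 54,000+7,430 + 21,500+1,550 + 4,310 = 88,790 kg.
Stage 1: m₀ = 88,790 kg, m_f = 88,790 − 54,000 = 34,790 kg; Δv = 317×9.80665×ln(2.552) = 3108.7×0.9369 ≈ 2913 m/s.
Stage 2: m₀ = 27,360 kg, m_f = 27,360 − 21,500 = 5,860 kg; Δv = 270×9.80665×ln(4.669) = 2647.8×1.5409 ≈ 4080 m/s.
Total Δv = 2913 + 4080 = 6993 m/s.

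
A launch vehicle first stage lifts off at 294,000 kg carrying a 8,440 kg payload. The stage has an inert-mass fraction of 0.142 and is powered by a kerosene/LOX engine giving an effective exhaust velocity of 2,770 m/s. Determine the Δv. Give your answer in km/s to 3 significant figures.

Stage wet mass = m₀ − payload = 294,000 − 8,440 = 285,560 kg.
Stage dry mass = ε × stage wet mass = 0.142 × 285,560 = 40,549.5 kg.
Burnout mass m_f = stage dry + payload = 40,549.5 + 8,440 = 48,989.5 kg.
Rocket equation: Δv = v_e · ln(294,000/48,989.5) = 2770.0 × ln(6.001) = 2770.0 × 1.7920 ≈ 4964 m/s.

Δv ≈ 4.96 km/s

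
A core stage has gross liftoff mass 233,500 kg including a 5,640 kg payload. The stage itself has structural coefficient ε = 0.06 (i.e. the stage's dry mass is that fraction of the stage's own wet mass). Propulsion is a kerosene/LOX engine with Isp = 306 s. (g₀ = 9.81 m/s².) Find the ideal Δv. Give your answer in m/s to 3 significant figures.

Δv ≈ 7480 m/s

Stage wet mass = m₀ − payload = 233,500 − 5,640 = 227,860 kg.
Stage dry mass = ε × stage wet mass = 0.06 × 227,860 = 13,671.6 kg.
Burnout mass m_f = stage dry + payload = 13,671.6 + 5,640 = 19,311.6 kg.
v_e = Isp · g₀ = 306 × 9.81 = 3001.9 m/s.
From the ideal rocket equation, Δv = v_e · ln(233,500/19,311.6) = 3001.9 × ln(12.09) = 3001.9 × 2.4925 ≈ 7482 m/s.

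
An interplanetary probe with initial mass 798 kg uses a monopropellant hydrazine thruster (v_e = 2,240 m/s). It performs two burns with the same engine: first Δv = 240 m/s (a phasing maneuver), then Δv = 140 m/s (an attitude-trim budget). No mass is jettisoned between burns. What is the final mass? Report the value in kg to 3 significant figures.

final mass ≈ 673 kg

After the first burn: m = 798 × exp(−240/2240.0) = 798 × 0.89840 = 716.923 kg.
After the second burn: m = 716.923 × exp(−140/2240.0) = 716.923 × 0.93941 = 673.485 kg.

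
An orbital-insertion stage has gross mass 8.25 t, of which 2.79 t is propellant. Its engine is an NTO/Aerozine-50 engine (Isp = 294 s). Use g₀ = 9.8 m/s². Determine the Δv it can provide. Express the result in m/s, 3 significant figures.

Δv ≈ 1190 m/s

v_e = Isp · g₀ = 294 × 9.8 = 2881.2 m/s.
m_f = m₀ − m_prop = 8.25 − 2.79 = 5.46 t.
Δv = v_e · ln(m₀/m_f) = 2881.2 × ln(1.511) = 2881.2 × 0.4128 ≈ 1189.3 m/s.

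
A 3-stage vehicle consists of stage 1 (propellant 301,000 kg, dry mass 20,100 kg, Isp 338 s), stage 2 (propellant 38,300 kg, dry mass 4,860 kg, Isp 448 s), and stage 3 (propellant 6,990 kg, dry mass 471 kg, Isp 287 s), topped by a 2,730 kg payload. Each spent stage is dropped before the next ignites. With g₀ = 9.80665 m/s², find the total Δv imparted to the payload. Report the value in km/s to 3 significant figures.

Δv ≈ 14.2 km/s

Ignition mass of stage 1 = 301,000+20,100 + 38,300+4,860 + 6,990+471 + 2,730 = 374,451 kg.
Stage 1: m₀ = 374,451 kg, m_f = 374,451 − 301,000 = 73,451 kg; Δv = 338×9.80665×ln(5.098) = 3314.6×1.6288 ≈ 5399 m/s.
Stage 2: m₀ = 53,351 kg, m_f = 53,351 − 38,300 = 15,051 kg; Δv = 448×9.80665×ln(3.545) = 4393.4×1.2654 ≈ 5560 m/s.
Stage 3: m₀ = 10,191 kg, m_f = 10,191 − 6,990 = 3,201 kg; Δv = 287×9.80665×ln(3.184) = 2814.5×1.1580 ≈ 3259 m/s.
Total Δv = 5399 + 5560 + 3259 = 14218 m/s.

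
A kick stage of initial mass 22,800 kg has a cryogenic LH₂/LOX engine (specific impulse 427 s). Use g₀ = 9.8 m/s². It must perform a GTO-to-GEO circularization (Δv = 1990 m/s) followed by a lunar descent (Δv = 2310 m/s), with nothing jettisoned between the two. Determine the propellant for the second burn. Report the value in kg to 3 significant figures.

propellant for the second burn ≈ 6010 kg

v_e = Isp · g₀ = 427 × 9.8 = 4184.6 m/s.
After the first burn: m = 22800 × exp(−1990/4184.6) = 22800 × 0.62154 = 14,171.1 kg.
After the second burn: m = 14,171.1 × exp(−2310/4184.6) = 14,171.1 × 0.57578 = 8,159.44 kg.
Second-burn propellant = 14,171.1 − 8,159.44 = 6,011.66 kg.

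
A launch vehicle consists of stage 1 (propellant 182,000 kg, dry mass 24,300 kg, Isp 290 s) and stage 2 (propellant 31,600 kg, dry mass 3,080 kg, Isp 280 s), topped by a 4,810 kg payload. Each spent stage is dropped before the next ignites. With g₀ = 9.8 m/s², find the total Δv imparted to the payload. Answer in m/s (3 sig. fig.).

Ignition mass of stage 1 = 182,000+24,300 + 31,600+3,080 + 4,810 = 245,790 kg.
Stage 1: m₀ = 245,790 kg, m_f = 245,790 − 182,000 = 63,790 kg; Δv = 290×9.8×ln(3.853) = 2842.0×1.3489 ≈ 3834 m/s.
Stage 2: m₀ = 39,490 kg, m_f = 39,490 − 31,600 = 7,890 kg; Δv = 280×9.8×ln(5.005) = 2744.0×1.6105 ≈ 4419 m/s.
Total Δv = 3834 + 4419 = 8253 m/s.

Δv ≈ 8250 m/s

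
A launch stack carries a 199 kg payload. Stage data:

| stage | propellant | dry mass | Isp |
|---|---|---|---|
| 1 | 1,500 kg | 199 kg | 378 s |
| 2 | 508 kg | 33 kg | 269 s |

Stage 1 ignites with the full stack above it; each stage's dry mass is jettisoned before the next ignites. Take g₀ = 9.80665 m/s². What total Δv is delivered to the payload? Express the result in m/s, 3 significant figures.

Δv ≈ 6600 m/s

Ignition mass of stage 1 = 1,500+199 + 508+33 + 199 = 2,439 kg.
Stage 1: m₀ = 2,439 kg, m_f = 2,439 − 1,500 = 939 kg; Δv = 378×9.80665×ln(2.597) = 3706.9×0.9545 ≈ 3538 m/s.
Stage 2: m₀ = 740 kg, m_f = 740 − 508 = 232 kg; Δv = 269×9.80665×ln(3.19) = 2638.0×1.1599 ≈ 3060 m/s.
Total Δv = 3538 + 3060 = 6598 m/s.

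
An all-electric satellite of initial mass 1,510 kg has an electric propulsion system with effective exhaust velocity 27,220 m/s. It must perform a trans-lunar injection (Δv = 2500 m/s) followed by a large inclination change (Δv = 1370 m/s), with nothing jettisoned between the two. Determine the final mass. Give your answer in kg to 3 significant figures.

After the first burn: m = 1510 × exp(−2500/27220.0) = 1510 × 0.91225 = 1,377.5 kg.
After the second burn: m = 1,377.5 × exp(−1370/27220.0) = 1,377.5 × 0.95091 = 1,309.88 kg.

final mass ≈ 1310 kg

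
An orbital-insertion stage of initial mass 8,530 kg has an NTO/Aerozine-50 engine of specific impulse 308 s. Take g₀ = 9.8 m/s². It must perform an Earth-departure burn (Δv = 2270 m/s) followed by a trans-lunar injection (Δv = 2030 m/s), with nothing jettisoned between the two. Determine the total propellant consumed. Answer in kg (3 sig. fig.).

total propellant consumed ≈ 6480 kg

v_e = Isp · g₀ = 308 × 9.8 = 3018.4 m/s.
After the first burn: m = 8530 × exp(−2270/3018.4) = 8530 × 0.47140 = 4,021.04 kg.
After the second burn: m = 4,021.04 × exp(−2030/3018.4) = 4,021.04 × 0.51041 = 2,052.38 kg.
Total propellant = m₀ − m_final = 8530 − 2,052.38 = 6,477.62 kg.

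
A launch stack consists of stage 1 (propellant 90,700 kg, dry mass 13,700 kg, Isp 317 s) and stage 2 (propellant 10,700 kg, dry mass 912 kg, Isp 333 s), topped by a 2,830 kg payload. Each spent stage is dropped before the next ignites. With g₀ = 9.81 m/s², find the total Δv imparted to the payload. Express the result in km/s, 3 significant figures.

Δv ≈ 8.89 km/s

Ignition mass of stage 1 = 90,700+13,700 + 10,700+912 + 2,830 = 118,842 kg.
Stage 1: m₀ = 118,842 kg, m_f = 118,842 − 90,700 = 28,142 kg; Δv = 317×9.81×ln(4.223) = 3109.8×1.4405 ≈ 4480 m/s.
Stage 2: m₀ = 14,442 kg, m_f = 14,442 − 10,700 = 3,742 kg; Δv = 333×9.81×ln(3.859) = 3266.7×1.3505 ≈ 4412 m/s.
Total Δv = 4480 + 4412 = 8892 m/s.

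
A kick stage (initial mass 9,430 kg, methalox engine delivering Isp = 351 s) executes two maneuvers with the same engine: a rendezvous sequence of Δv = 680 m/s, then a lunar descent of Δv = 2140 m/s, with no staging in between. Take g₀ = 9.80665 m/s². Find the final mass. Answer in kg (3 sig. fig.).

final mass ≈ 4160 kg

v_e = Isp · g₀ = 351 × 9.80665 = 3442.1 m/s.
After the first burn: m = 9430 × exp(−680/3442.1) = 9430 × 0.82074 = 7,739.58 kg.
After the second burn: m = 7,739.58 × exp(−2140/3442.1) = 7,739.58 × 0.53703 = 4,156.39 kg.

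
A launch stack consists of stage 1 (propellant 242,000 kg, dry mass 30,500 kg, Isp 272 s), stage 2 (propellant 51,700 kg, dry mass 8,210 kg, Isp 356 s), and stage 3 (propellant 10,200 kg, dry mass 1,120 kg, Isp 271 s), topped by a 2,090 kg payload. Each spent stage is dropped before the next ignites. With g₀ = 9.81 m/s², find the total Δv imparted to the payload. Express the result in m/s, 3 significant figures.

Δv ≈ 11300 m/s

Ignition mass of stage 1 = 242,000+30,500 + 51,700+8,210 + 10,200+1,120 + 2,090 = 345,820 kg.
Stage 1: m₀ = 345,820 kg, m_f = 345,820 − 242,000 = 103,820 kg; Δv = 272×9.81×ln(3.331) = 2668.3×1.2033 ≈ 3211 m/s.
Stage 2: m₀ = 73,320 kg, m_f = 73,320 − 51,700 = 21,620 kg; Δv = 356×9.81×ln(3.391) = 3492.4×1.2212 ≈ 4265 m/s.
Stage 3: m₀ = 13,410 kg, m_f = 13,410 − 10,200 = 3,210 kg; Δv = 271×9.81×ln(4.178) = 2658.5×1.4297 ≈ 3801 m/s.
Total Δv = 3211 + 4265 + 3801 = 11277 m/s.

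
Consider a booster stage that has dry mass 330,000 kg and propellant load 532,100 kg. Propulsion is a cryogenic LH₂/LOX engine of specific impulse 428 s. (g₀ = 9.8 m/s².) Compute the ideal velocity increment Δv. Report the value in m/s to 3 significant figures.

Δv ≈ 4030 m/s

v_e = Isp · g₀ = 428 × 9.8 = 4194.4 m/s.
m₀ = m_dry + m_prop = 330,000 + 532,100 = 862,100 kg.
Δv = v_e · ln(m₀/m_f) = 4194.4 × ln(2.612) = 4194.4 × 0.9603 ≈ 4027.8 m/s.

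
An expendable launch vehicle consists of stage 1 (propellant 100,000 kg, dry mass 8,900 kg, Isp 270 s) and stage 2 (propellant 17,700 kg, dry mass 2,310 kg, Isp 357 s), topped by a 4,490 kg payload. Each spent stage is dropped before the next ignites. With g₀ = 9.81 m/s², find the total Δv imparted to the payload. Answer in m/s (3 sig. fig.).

Δv ≈ 8160 m/s

Ignition mass of stage 1 = 100,000+8,900 + 17,700+2,310 + 4,490 = 133,400 kg.
Stage 1: m₀ = 133,400 kg, m_f = 133,400 − 100,000 = 33,400 kg; Δv = 270×9.81×ln(3.994) = 2648.7×1.3848 ≈ 3668 m/s.
Stage 2: m₀ = 24,500 kg, m_f = 24,500 − 17,700 = 6,800 kg; Δv = 357×9.81×ln(3.603) = 3502.2×1.2818 ≈ 4489 m/s.
Total Δv = 3668 + 4489 = 8157 m/s.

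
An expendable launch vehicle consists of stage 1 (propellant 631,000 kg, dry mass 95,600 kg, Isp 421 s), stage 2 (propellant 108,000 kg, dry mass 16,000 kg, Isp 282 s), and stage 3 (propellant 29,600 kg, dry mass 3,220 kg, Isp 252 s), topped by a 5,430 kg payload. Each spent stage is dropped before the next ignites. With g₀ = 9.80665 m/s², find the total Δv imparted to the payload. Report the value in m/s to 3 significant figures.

Δv ≈ 11800 m/s

Ignition mass of stage 1 = 631,000+95,600 + 108,000+16,000 + 29,600+3,220 + 5,430 = 888,850 kg.
Stage 1: m₀ = 888,850 kg, m_f = 888,850 − 631,000 = 257,850 kg; Δv = 421×9.80665×ln(3.447) = 4128.6×1.2376 ≈ 5109 m/s.
Stage 2: m₀ = 162,250 kg, m_f = 162,250 − 108,000 = 54,250 kg; Δv = 282×9.80665×ln(2.991) = 2765.5×1.0955 ≈ 3030 m/s.
Stage 3: m₀ = 38,250 kg, m_f = 38,250 − 29,600 = 8,650 kg; Δv = 252×9.80665×ln(4.422) = 2471.3×1.4866 ≈ 3674 m/s.
Total Δv = 5109 + 3030 + 3674 = 11813 m/s.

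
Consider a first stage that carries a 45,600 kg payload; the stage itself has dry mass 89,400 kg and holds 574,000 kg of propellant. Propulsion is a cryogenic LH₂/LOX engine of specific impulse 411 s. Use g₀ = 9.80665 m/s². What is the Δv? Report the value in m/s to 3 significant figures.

v_e = Isp · g₀ = 411 × 9.80665 = 4030.5 m/s.
m₀ = payload + dry + propellant = 45,600 + 89,400 + 574,000 = 709,000 kg.
m_f = payload + dry = 45,600 + 89,400 = 135,000 kg.
Δv = v_e · ln(m₀/m_f) = 4030.5 × ln(5.252) = 4030.5 × 1.6586 ≈ 6685.0 m/s.

Δv ≈ 6680 m/s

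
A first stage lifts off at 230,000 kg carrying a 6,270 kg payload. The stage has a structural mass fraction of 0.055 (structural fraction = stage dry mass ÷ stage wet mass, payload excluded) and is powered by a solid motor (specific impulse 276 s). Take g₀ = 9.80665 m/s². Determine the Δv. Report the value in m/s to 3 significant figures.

Δv ≈ 6810 m/s

Stage wet mass = m₀ − payload = 230,000 − 6,270 = 223,730 kg.
Stage dry mass = ε × stage wet mass = 0.055 × 223,730 = 12,305.2 kg.
Burnout mass m_f = stage dry + payload = 12,305.2 + 6,270 = 18,575.2 kg.
v_e = Isp · g₀ = 276 × 9.80665 = 2706.6 m/s.
Rocket equation: Δv = v_e · ln(230,000/18,575.2) = 2706.6 × ln(12.38) = 2706.6 × 2.5163 ≈ 6811 m/s.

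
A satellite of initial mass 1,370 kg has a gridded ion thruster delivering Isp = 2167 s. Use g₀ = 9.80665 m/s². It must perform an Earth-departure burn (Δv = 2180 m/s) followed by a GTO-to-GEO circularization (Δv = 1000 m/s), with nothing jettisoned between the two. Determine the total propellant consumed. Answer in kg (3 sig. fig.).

total propellant consumed ≈ 190 kg

v_e = Isp · g₀ = 2167 × 9.80665 = 21251.0 m/s.
After the first burn: m = 1370 × exp(−2180/21251.0) = 1370 × 0.90250 = 1,236.43 kg.
After the second burn: m = 1,236.43 × exp(−1000/21251.0) = 1,236.43 × 0.95403 = 1,179.59 kg.
Total propellant = m₀ − m_final = 1370 − 1,179.59 = 190.41 kg.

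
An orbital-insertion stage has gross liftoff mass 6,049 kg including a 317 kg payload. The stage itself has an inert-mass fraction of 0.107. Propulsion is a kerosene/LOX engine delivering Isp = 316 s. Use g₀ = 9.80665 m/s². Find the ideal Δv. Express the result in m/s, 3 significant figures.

Stage wet mass = m₀ − payload = 6,049 − 317 = 5,732 kg.
Stage dry mass = ε × stage wet mass = 0.107 × 5,732 = 613.324 kg.
Burnout mass m_f = stage dry + payload = 613.324 + 317 = 930.324 kg.
v_e = Isp · g₀ = 316 × 9.80665 = 3098.9 m/s.
Rocket equation: Δv = v_e · ln(6,049/930.324) = 3098.9 × ln(6.502) = 3098.9 × 1.8721 ≈ 5802 m/s.

Δv ≈ 5800 m/s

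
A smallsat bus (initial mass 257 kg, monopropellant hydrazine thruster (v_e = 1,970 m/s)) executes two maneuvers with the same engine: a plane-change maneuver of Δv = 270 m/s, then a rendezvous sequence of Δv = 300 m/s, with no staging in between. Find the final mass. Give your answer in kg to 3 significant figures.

After the first burn: m = 257 × exp(−270/1970.0) = 257 × 0.87192 = 224.083 kg.
After the second burn: m = 224.083 × exp(−300/1970.0) = 224.083 × 0.85874 = 192.429 kg.

final mass ≈ 192 kg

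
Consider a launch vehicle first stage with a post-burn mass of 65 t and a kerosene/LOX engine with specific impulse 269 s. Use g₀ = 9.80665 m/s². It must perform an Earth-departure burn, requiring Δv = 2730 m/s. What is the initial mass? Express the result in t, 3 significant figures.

initial mass ≈ 183 t

v_e = Isp · g₀ = 269 × 9.80665 = 2638.0 m/s.
m₀/m_f = exp(Δv / v_e) = exp(2730 / 2638.0) = exp(1.0349) = 2.8148.
m₀ = m_f × 2.8148 = 65 × 2.8148 = 182.962 t.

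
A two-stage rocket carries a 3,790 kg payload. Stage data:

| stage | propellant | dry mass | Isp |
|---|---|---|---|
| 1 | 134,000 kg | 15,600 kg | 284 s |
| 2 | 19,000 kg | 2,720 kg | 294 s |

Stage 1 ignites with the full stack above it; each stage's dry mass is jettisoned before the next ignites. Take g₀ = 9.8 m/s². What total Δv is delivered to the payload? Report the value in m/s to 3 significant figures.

Ignition mass of stage 1 = 134,000+15,600 + 19,000+2,720 + 3,790 = 175,110 kg.
Stage 1: m₀ = 175,110 kg, m_f = 175,110 − 134,000 = 41,110 kg; Δv = 284×9.8×ln(4.26) = 2783.2×1.4492 ≈ 4033 m/s.
Stage 2: m₀ = 25,510 kg, m_f = 25,510 − 19,000 = 6,510 kg; Δv = 294×9.8×ln(3.919) = 2881.2×1.3657 ≈ 3935 m/s.
Total Δv = 4033 + 3935 = 7968 m/s.

Δv ≈ 7970 m/s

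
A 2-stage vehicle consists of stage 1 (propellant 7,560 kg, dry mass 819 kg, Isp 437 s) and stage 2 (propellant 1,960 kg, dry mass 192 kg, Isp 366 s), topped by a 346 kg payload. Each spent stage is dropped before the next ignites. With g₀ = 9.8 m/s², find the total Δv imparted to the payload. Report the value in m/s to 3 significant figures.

Ignition mass of stage 1 = 7,560+819 + 1,960+192 + 346 = 10,877 kg.
Stage 1: m₀ = 10,877 kg, m_f = 10,877 − 7,560 = 3,317 kg; Δv = 437×9.8×ln(3.279) = 4282.6×1.1876 ≈ 5086 m/s.
Stage 2: m₀ = 2,498 kg, m_f = 2,498 − 1,960 = 538 kg; Δv = 366×9.8×ln(4.643) = 3586.8×1.5354 ≈ 5507 m/s.
Total Δv = 5086 + 5507 = 10593 m/s.

Δv ≈ 10600 m/s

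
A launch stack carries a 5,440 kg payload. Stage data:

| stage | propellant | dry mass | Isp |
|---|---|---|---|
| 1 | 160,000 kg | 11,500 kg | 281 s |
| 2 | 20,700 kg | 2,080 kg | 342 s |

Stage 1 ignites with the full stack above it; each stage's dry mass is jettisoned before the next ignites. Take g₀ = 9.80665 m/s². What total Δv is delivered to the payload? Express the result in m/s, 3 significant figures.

Δv ≈ 8890 m/s

Ignition mass of stage 1 = 160,000+11,500 + 20,700+2,080 + 5,440 = 199,720 kg.
Stage 1: m₀ = 199,720 kg, m_f = 199,720 − 160,000 = 39,720 kg; Δv = 281×9.80665×ln(5.028) = 2755.7×1.6151 ≈ 4451 m/s.
Stage 2: m₀ = 28,220 kg, m_f = 28,220 − 20,700 = 7,520 kg; Δv = 342×9.80665×ln(3.753) = 3353.9×1.3225 ≈ 4435 m/s.
Total Δv = 4451 + 4435 = 8886 m/s.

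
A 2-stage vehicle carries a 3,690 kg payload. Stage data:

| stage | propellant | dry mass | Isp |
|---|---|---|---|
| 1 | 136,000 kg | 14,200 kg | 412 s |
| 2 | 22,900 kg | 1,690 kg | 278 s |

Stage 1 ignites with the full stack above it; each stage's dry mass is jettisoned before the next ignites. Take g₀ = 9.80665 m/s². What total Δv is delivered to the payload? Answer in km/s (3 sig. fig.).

Ignition mass of stage 1 = 136,000+14,200 + 22,900+1,690 + 3,690 = 178,480 kg.
Stage 1: m₀ = 178,480 kg, m_f = 178,480 − 136,000 = 42,480 kg; Δv = 412×9.80665×ln(4.202) = 4040.3×1.4354 ≈ 5800 m/s.
Stage 2: m₀ = 28,280 kg, m_f = 28,280 − 22,900 = 5,380 kg; Δv = 278×9.80665×ln(5.257) = 2726.2×1.6595 ≈ 4524 m/s.
Total Δv = 5800 + 4524 = 10324 m/s.

Δv ≈ 10.3 km/s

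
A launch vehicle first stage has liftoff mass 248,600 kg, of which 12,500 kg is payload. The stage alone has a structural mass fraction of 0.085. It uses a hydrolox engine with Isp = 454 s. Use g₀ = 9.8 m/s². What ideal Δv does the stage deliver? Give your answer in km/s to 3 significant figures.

Stage wet mass = m₀ − payload = 248,600 − 12,500 = 236,100 kg.
Stage dry mass = ε × stage wet mass = 0.085 × 236,100 = 20,068.5 kg.
Burnout mass m_f = stage dry + payload = 20,068.5 + 12,500 = 32,568.5 kg.
v_e = Isp · g₀ = 454 × 9.8 = 4449.2 m/s.
Rocket equation: Δv = v_e · ln(248,600/32,568.5) = 4449.2 × ln(7.633) = 4449.2 × 2.0325 ≈ 9043 m/s.

Δv ≈ 9.04 km/s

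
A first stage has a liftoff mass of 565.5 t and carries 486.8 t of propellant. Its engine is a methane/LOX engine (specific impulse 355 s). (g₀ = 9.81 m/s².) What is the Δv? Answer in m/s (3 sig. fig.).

Δv ≈ 6870 m/s

v_e = Isp · g₀ = 355 × 9.81 = 3482.6 m/s.
m_f = m₀ − m_prop = 565.5 − 486.8 = 78.7 t.
Δv = v_e · ln(m₀/m_f) = 3482.6 × ln(7.186) = 3482.6 × 1.9721 ≈ 6867.8 m/s.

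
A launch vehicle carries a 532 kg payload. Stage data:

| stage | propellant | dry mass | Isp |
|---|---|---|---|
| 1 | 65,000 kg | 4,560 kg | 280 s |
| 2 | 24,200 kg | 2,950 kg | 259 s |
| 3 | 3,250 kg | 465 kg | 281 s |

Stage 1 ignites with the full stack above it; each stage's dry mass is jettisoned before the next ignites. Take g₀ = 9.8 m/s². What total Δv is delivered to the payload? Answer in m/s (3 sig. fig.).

Δv ≈ 10600 m/s

Ignition mass of stage 1 = 65,000+4,560 + 24,200+2,950 + 3,250+465 + 532 = 100,957 kg.
Stage 1: m₀ = 100,957 kg, m_f = 100,957 − 65,000 = 35,957 kg; Δv = 280×9.8×ln(2.808) = 2744.0×1.0324 ≈ 2833 m/s.
Stage 2: m₀ = 31,397 kg, m_f = 31,397 − 24,200 = 7,197 kg; Δv = 259×9.8×ln(4.363) = 2538.2×1.4730 ≈ 3739 m/s.
Stage 3: m₀ = 4,247 kg, m_f = 4,247 − 3,250 = 997 kg; Δv = 281×9.8×ln(4.26) = 2753.8×1.4492 ≈ 3991 m/s.
Total Δv = 2833 + 3739 + 3991 = 10563 m/s.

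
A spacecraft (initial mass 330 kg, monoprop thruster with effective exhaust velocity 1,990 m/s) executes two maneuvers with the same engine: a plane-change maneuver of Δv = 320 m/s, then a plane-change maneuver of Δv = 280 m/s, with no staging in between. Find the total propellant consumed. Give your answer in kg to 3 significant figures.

total propellant consumed ≈ 85.9 kg

After the first burn: m = 330 × exp(−320/1990.0) = 330 × 0.85146 = 280.982 kg.
After the second burn: m = 280.982 × exp(−280/1990.0) = 280.982 × 0.86875 = 244.103 kg.
Total propellant = m₀ − m_final = 330 − 244.103 = 85.897 kg.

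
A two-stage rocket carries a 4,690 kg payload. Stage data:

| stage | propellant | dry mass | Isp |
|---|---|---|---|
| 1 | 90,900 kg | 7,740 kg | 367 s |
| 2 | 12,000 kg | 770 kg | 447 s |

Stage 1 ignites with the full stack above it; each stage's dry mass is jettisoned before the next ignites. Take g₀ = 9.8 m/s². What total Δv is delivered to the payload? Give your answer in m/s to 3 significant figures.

Ignition mass of stage 1 = 90,900+7,740 + 12,000+770 + 4,690 = 116,100 kg.
Stage 1: m₀ = 116,100 kg, m_f = 116,100 − 90,900 = 25,200 kg; Δv = 367×9.8×ln(4.607) = 3596.6×1.5276 ≈ 5494 m/s.
Stage 2: m₀ = 17,460 kg, m_f = 17,460 − 12,000 = 5,460 kg; Δv = 447×9.8×ln(3.198) = 4380.6×1.1625 ≈ 5092 m/s.
Total Δv = 5494 + 5092 = 10586 m/s.

Δv ≈ 10600 m/s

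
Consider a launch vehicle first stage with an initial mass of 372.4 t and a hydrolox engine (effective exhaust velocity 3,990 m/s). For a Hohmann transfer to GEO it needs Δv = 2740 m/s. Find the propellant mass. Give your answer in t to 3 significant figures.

propellant mass ≈ 185 t

By the Tsiolkovsky rocket equation, m₀/m_f = exp(Δv / v_e) = exp(2740 / 3990.0) = exp(0.6867) = 1.9872.
m_f = 372.4 / 1.9872 = 187.399 t, so propellant = m₀ − m_f = 372.4 − 187.399 = 185.001 t.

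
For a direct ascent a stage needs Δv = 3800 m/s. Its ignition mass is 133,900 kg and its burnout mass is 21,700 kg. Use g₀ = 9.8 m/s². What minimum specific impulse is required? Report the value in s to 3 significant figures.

ln(m₀/m_f) = ln(133900/21700) = ln(6.171) = 1.8198.
v_e = Δv / ln(m₀/m_f) = 3800 / 1.8198 = 2088.2 m/s.
Isp = v_e / g₀ = 2088.2 / 9.8 = 213.1 s.

Isp ≈ 213 s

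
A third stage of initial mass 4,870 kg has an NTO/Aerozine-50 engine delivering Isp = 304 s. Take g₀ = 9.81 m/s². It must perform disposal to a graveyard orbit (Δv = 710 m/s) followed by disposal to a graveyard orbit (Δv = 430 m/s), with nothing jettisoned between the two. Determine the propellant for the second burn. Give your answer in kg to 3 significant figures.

v_e = Isp · g₀ = 304 × 9.81 = 2982.2 m/s.
After the first burn: m = 4870 × exp(−710/2982.2) = 4870 × 0.78814 = 3,838.24 kg.
After the second burn: m = 3,838.24 × exp(−430/2982.2) = 3,838.24 × 0.86573 = 3,322.88 kg.
Second-burn propellant = 3,838.24 − 3,322.88 = 515.36 kg.

propellant for the second burn ≈ 515 kg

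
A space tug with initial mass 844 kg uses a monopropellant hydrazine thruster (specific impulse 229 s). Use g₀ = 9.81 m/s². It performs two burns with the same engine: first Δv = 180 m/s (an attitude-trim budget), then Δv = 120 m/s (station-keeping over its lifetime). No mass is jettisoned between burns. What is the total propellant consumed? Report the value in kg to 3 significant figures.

total propellant consumed ≈ 106 kg

v_e = Isp · g₀ = 229 × 9.81 = 2246.5 m/s.
After the first burn: m = 844 × exp(−180/2246.5) = 844 × 0.92300 = 779.012 kg.
After the second burn: m = 779.012 × exp(−120/2246.5) = 779.012 × 0.94798 = 738.488 kg.
Total propellant = m₀ − m_final = 844 − 738.488 = 105.512 kg.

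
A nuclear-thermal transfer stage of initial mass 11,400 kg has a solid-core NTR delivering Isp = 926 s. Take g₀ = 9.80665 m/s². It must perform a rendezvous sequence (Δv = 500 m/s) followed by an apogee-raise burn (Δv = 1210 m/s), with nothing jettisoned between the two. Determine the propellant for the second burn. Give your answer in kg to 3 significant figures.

v_e = Isp · g₀ = 926 × 9.80665 = 9081.0 m/s.
After the first burn: m = 11400 × exp(−500/9081.0) = 11400 × 0.94643 = 10,789.3 kg.
After the second burn: m = 10,789.3 × exp(−1210/9081.0) = 10,789.3 × 0.87525 = 9,443.33 kg.
Second-burn propellant = 10,789.3 − 9,443.33 = 1,345.97 kg.

propellant for the second burn ≈ 1350 kg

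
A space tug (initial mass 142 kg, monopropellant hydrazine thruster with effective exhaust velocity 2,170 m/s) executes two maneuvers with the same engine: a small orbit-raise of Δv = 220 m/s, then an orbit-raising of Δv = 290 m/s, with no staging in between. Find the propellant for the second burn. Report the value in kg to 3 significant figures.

propellant for the second burn ≈ 16.1 kg

After the first burn: m = 142 × exp(−220/2170.0) = 142 × 0.90359 = 128.31 kg.
After the second burn: m = 128.31 × exp(−290/2170.0) = 128.31 × 0.87490 = 112.258 kg.
Second-burn propellant = 128.31 − 112.258 = 16.052 kg.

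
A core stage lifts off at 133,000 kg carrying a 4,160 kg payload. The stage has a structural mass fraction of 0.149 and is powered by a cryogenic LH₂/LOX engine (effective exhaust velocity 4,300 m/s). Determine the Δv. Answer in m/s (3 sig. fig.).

Stage wet mass = m₀ − payload = 133,000 − 4,160 = 128,840 kg.
Stage dry mass = ε × stage wet mass = 0.149 × 128,840 = 19,197.2 kg.
Burnout mass m_f = stage dry + payload = 19,197.2 + 4,160 = 23,357.2 kg.
By the Tsiolkovsky rocket equation, Δv = v_e · ln(133,000/23,357.2) = 4300.0 × ln(5.694) = 4300.0 × 1.7394 ≈ 7480 m/s.

Δv ≈ 7480 m/s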